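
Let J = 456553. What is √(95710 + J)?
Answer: √552263 ≈ 743.14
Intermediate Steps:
√(95710 + J) = √(95710 + 456553) = √552263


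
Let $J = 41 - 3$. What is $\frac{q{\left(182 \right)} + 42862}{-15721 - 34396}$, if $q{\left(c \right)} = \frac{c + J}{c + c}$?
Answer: $- \frac{3900497}{4560647} \approx -0.85525$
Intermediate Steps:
$J = 38$
$q{\left(c \right)} = \frac{38 + c}{2 c}$ ($q{\left(c \right)} = \frac{c + 38}{c + c} = \frac{38 + c}{2 c}$)
$\frac{q{\left(182 \right)} + 42862}{-15721 - 34396} = \frac{\frac{38 + 182}{2 \cdot 182} + 42862}{-15721 - 34396} = \frac{\frac{1}{2} \cdot \frac{1}{182} \cdot 220 + 42862}{-50117} = \left(\frac{55}{91} + 42862\right) \left(- \frac{1}{50117}\right) = \frac{3900497}{91} \left(- \frac{1}{50117}\right) = - \frac{3900497}{4560647}$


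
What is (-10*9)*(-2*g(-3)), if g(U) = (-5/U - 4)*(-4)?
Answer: 1680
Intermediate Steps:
g(U) = 16 + 20/U (g(U) = (-4 - 5/U)*(-4) = 16 + 20/U)
(-10*9)*(-2*g(-3)) = (-10*9)*(-2*(16 + 20/(-3))) = -(-180)*(16 + 20*(-⅓)) = -(-180)*(16 - 20/3) = -(-180)*28/3 = -90*(-56/3) = 1680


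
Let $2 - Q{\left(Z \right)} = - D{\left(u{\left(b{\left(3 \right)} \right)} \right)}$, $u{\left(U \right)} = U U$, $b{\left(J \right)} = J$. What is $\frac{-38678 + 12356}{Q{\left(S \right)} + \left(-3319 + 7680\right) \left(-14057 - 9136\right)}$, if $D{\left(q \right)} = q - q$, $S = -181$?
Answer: $\frac{26322}{101144671} \approx 0.00026024$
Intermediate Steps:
$u{\left(U \right)} = U^{2}$
$D{\left(q \right)} = 0$
$Q{\left(Z \right)} = 2$ ($Q{\left(Z \right)} = 2 - \left(-1\right) 0 = 2 - 0 = 2 + 0 = 2$)
$\frac{-38678 + 12356}{Q{\left(S \right)} + \left(-3319 + 7680\right) \left(-14057 - 9136\right)} = \frac{-38678 + 12356}{2 + \left(-3319 + 7680\right) \left(-14057 - 9136\right)} = - \frac{26322}{2 + 4361 \left(-23193\right)} = - \frac{26322}{2 - 101144673} = - \frac{26322}{-101144671} = \left(-26322\right) \left(- \frac{1}{101144671}\right) = \frac{26322}{101144671}$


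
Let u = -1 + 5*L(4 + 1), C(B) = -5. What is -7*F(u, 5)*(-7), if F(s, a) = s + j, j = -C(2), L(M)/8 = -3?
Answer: -5684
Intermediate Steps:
L(M) = -24 (L(M) = 8*(-3) = -24)
u = -121 (u = -1 + 5*(-24) = -1 - 120 = -121)
j = 5 (j = -1*(-5) = 5)
F(s, a) = 5 + s (F(s, a) = s + 5 = 5 + s)
-7*F(u, 5)*(-7) = -7*(5 - 121)*(-7) = -7*(-116)*(-7) = 812*(-7) = -5684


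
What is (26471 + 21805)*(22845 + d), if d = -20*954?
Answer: 181759140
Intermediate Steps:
d = -19080
(26471 + 21805)*(22845 + d) = (26471 + 21805)*(22845 - 19080) = 48276*3765 = 181759140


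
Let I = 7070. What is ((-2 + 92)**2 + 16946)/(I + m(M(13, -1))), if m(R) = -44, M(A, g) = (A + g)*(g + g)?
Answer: 12523/3513 ≈ 3.5648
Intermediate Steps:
M(A, g) = 2*g*(A + g) (M(A, g) = (A + g)*(2*g) = 2*g*(A + g))
((-2 + 92)**2 + 16946)/(I + m(M(13, -1))) = ((-2 + 92)**2 + 16946)/(7070 - 44) = (90**2 + 16946)/7026 = (8100 + 16946)*(1/7026) = 25046*(1/7026) = 12523/3513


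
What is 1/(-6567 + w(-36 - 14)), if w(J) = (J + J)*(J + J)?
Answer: 1/3433 ≈ 0.00029129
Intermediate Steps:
w(J) = 4*J² (w(J) = (2*J)*(2*J) = 4*J²)
1/(-6567 + w(-36 - 14)) = 1/(-6567 + 4*(-36 - 14)²) = 1/(-6567 + 4*(-50)²) = 1/(-6567 + 4*2500) = 1/(-6567 + 10000) = 1/3433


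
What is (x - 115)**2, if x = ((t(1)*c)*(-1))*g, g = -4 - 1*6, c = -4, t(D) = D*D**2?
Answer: 24025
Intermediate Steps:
t(D) = D**3
g = -10 (g = -4 - 6 = -10)
x = -40 (x = ((1**3*(-4))*(-1))*(-10) = ((1*(-4))*(-1))*(-10) = -4*(-1)*(-10) = 4*(-10) = -40)
(x - 115)**2 = (-40 - 115)**2 = (-155)**2 = 24025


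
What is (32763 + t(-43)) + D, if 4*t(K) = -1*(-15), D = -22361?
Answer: 41623/4 ≈ 10406.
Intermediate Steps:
t(K) = 15/4 (t(K) = (-1*(-15))/4 = (1/4)*15 = 15/4)
(32763 + t(-43)) + D = (32763 + 15/4) - 22361 = 131067/4 - 22361 = 41623/4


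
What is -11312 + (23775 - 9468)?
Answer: 2995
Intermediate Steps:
-11312 + (23775 - 9468) = -11312 + 14307 = 2995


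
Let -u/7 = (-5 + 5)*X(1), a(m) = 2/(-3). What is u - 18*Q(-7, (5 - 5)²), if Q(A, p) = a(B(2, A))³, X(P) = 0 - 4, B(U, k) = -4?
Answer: 16/3 ≈ 5.3333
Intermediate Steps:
a(m) = -⅔ (a(m) = 2*(-⅓) = -⅔)
X(P) = -4
Q(A, p) = -8/27 (Q(A, p) = (-⅔)³ = -8/27)
u = 0 (u = -7*(-5 + 5)*(-4) = -0*(-4) = -7*0 = 0)
u - 18*Q(-7, (5 - 5)²) = 0 - 18*(-8/27) = 0 + 16/3 = 16/3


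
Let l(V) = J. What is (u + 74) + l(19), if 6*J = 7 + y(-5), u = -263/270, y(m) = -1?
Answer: 19987/270 ≈ 74.026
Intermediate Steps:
u = -263/270 (u = -263*1/270 = -263/270 ≈ -0.97407)
J = 1 (J = (7 - 1)/6 = (1/6)*6 = 1)
l(V) = 1
(u + 74) + l(19) = (-263/270 + 74) + 1 = 19717/270 + 1 = 19987/270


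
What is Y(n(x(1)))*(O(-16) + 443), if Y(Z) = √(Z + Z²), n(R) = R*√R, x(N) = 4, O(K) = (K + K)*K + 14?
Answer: 5814*√2 ≈ 8222.2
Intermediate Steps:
O(K) = 14 + 2*K² (O(K) = (2*K)*K + 14 = 2*K² + 14 = 14 + 2*K²)
n(R) = R^(3/2)
Y(n(x(1)))*(O(-16) + 443) = √(4^(3/2)*(1 + 4^(3/2)))*((14 + 2*(-16)²) + 443) = √(8*(1 + 8))*((14 + 2*256) + 443) = √(8*9)*((14 + 512) + 443) = √72*(526 + 443) = (6*√2)*969 = 5814*√2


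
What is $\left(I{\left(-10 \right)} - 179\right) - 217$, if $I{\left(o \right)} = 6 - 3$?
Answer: $-393$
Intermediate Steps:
$I{\left(o \right)} = 3$
$\left(I{\left(-10 \right)} - 179\right) - 217 = \left(3 - 179\right) - 217 = -176 - 217 = -393$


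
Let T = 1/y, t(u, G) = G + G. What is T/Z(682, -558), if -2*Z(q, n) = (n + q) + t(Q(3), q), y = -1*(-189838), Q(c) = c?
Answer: -1/141239472 ≈ -7.0802e-9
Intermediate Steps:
y = 189838
t(u, G) = 2*G
Z(q, n) = -3*q/2 - n/2 (Z(q, n) = -((n + q) + 2*q)/2 = -(n + 3*q)/2 = -3*q/2 - n/2)
T = 1/189838 ≈ 5.2676e-6
T/Z(682, -558) = 1/(189838*(-3/2*682 - ½*(-558))) = 1/(189838*(-1023 + 279)) = (1/189838)/(-744) = (1/189838)*(-1/744) = -1/141239472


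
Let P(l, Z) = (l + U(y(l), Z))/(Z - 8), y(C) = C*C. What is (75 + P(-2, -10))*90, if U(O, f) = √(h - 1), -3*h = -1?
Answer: 6760 - 5*I*√6/3 ≈ 6760.0 - 4.0825*I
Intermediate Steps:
h = ⅓ (h = -⅓*(-1) = ⅓ ≈ 0.33333)
y(C) = C²
U(O, f) = I*√6/3 (U(O, f) = √(⅓ - 1) = √(-⅔) = I*√6/3)
P(l, Z) = (l + I*√6/3)/(-8 + Z) (P(l, Z) = (l + I*√6/3)/(Z - 8) = (l + I*√6/3)/(-8 + Z))
(75 + P(-2, -10))*90 = (75 + (-2 + I*√6/3)/(-8 - 10))*90 = (75 + (-2 + I*√6/3)/(-18))*90 = (75 - (-2 + I*√6/3)/18)*90 = (75 + (⅑ - I*√6/54))*90 = (676/9 - I*√6/54)*90 = 6760 - 5*I*√6/3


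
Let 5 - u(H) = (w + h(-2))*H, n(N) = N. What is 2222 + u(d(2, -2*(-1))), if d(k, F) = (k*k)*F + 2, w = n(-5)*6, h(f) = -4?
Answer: 2567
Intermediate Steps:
w = -30 (w = -5*6 = -30)
d(k, F) = 2 + F*k² (d(k, F) = k²*F + 2 = F*k² + 2 = 2 + F*k²)
u(H) = 5 + 34*H (u(H) = 5 - (-30 - 4)*H = 5 - (-34)*H = 5 + 34*H)
2222 + u(d(2, -2*(-1))) = 2222 + (5 + 34*(2 - 2*(-1)*2²)) = 2222 + (5 + 34*(2 + 2*4)) = 2222 + (5 + 34*(2 + 8)) = 2222 + (5 + 34*10) = 2222 + (5 + 340) = 2222 + 345 = 2567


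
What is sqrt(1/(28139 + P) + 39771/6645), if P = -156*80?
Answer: sqrt(7200317860952930)/34684685 ≈ 2.4465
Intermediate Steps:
P = -12480
sqrt(1/(28139 + P) + 39771/6645) = sqrt(1/(28139 - 12480) + 39771/6645) = sqrt(1/15659 + 39771*(1/6645)) = sqrt(1/15659 + 13257/2215) = sqrt(207593578/34684685) = sqrt(7200317860952930)/34684685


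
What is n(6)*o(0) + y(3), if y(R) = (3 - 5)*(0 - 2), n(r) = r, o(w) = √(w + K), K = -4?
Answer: 4 + 12*I ≈ 4.0 + 12.0*I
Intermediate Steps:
o(w) = √(-4 + w) (o(w) = √(w - 4) = √(-4 + w))
y(R) = 4 (y(R) = -2*(-2) = 4)
n(6)*o(0) + y(3) = 6*√(-4 + 0) + 4 = 6*√(-4) + 4 = 6*(2*I) + 4 = 12*I + 4 = 4 + 12*I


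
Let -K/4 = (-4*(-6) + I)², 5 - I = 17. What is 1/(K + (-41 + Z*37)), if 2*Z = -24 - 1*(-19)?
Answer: -2/1419 ≈ -0.0014094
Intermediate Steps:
Z = -5/2 (Z = (-24 - 1*(-19))/2 = (-24 + 19)/2 = (½)*(-5) = -5/2 ≈ -2.5000)
I = -12 (I = 5 - 1*17 = 5 - 17 = -12)
K = -576 (K = -4*(-4*(-6) - 12)² = -4*(24 - 12)² = -4*12² = -4*144 = -576)
1/(K + (-41 + Z*37)) = 1/(-576 + (-41 - 5/2*37)) = 1/(-576 + (-41 - 185/2)) = 1/(-576 - 267/2) = 1/(-1419/2) = -2/1419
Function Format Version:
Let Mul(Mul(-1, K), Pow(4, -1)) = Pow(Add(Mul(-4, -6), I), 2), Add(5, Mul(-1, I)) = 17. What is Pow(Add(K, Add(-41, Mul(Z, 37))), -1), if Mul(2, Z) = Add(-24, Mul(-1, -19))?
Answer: Rational(-2, 1419) ≈ -0.0014094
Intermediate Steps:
Z = Rational(-5, 2) (Z = Mul(Rational(1, 2), Add(-24, Mul(-1, -19))) = Mul(Rational(1, 2), Add(-24, 19)) = Mul(Rational(1, 2), -5) = Rational(-5, 2) ≈ -2.5000)
I = -12 (I = Add(5, Mul(-1, 17)) = Add(5, -17) = -12)
K = -576 (K = Mul(-4, Pow(Add(Mul(-4, -6), -12), 2)) = Mul(-4, Pow(Add(24, -12), 2)) = Mul(-4, Pow(12, 2)) = Mul(-4, 144) = -576)
Pow(Add(K, Add(-41, Mul(Z, 37))), -1) = Pow(Add(-576, Add(-41, Mul(Rational(-5, 2), 37))), -1) = Pow(Add(-576, Add(-41, Rational(-185, 2))), -1) = Pow(Add(-576, Rational(-267, 2)), -1) = Pow(Rational(-1419, 2), -1) = Rational(-2, 1419)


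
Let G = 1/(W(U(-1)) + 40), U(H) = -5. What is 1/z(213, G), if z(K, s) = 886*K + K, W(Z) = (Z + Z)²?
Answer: 1/188931 ≈ 5.2929e-6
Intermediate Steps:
W(Z) = 4*Z² (W(Z) = (2*Z)² = 4*Z²)
G = 1/140 (G = 1/(4*(-5)² + 40) = 1/(4*25 + 40) = 1/(100 + 40) = 1/140 ≈ 0.0071429)
z(K, s) = 887*K
1/z(213, G) = 1/(887*213) = 1/188931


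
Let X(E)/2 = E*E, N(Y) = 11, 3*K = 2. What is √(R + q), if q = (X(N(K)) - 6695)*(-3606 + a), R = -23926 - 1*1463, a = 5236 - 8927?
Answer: 6*√1307282 ≈ 6860.2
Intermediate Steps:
K = ⅔ (K = (⅓)*2 = ⅔ ≈ 0.66667)
X(E) = 2*E² (X(E) = 2*(E*E) = 2*E²)
a = -3691
R = -25389 (R = -23926 - 1463 = -25389)
q = 47087541 (q = (2*11² - 6695)*(-3606 - 3691) = (2*121 - 6695)*(-7297) = (242 - 6695)*(-7297) = -6453*(-7297) = 47087541)
√(R + q) = √(-25389 + 47087541) = √47062152 = 6*√1307282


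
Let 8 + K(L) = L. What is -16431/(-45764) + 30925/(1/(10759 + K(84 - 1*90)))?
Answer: 15206879532931/45764 ≈ 3.3229e+8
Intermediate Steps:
K(L) = -8 + L
-16431/(-45764) + 30925/(1/(10759 + K(84 - 1*90))) = -16431/(-45764) + 30925/(1/(10759 + (-8 + (84 - 1*90)))) = -16431*(-1/45764) + 30925/(1/(10759 + (-8 + (84 - 90)))) = 16431/45764 + 30925/(1/(10759 + (-8 - 6))) = 16431/45764 + 30925/(1/(10759 - 14)) = 16431/45764 + 30925/(1/10745) = 16431/45764 + 30925*10745 = 16431/45764 + 332289125 = 15206879532931/45764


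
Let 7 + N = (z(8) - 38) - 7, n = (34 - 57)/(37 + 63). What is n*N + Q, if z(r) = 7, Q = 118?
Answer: 2567/20 ≈ 128.35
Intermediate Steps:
n = -23/100 ≈ -0.23000
N = -45 (N = -7 + ((7 - 38) - 7) = -7 + (-31 - 7) = -7 - 38 = -45)
n*N + Q = -23/100*(-45) + 118 = 207/20 + 118 = 2567/20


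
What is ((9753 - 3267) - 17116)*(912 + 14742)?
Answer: -166402020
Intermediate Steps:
((9753 - 3267) - 17116)*(912 + 14742) = (6486 - 17116)*15654 = -10630*15654 = -166402020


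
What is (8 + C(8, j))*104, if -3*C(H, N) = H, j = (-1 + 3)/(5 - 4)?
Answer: 1664/3 ≈ 554.67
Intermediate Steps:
j = 2 (j = 2/1 = 2*1 = 2)
C(H, N) = -H/3
(8 + C(8, j))*104 = (8 - 1/3*8)*104 = (8 - 8/3)*104 = (16/3)*104 = 1664/3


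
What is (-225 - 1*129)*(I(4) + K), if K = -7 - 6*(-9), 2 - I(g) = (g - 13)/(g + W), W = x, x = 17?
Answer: -122484/7 ≈ -17498.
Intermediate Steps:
W = 17
I(g) = 2 - (-13 + g)/(17 + g) (I(g) = 2 - (g - 13)/(g + 17) = 2 - (-13 + g)/(17 + g))
K = 47 (K = -7 + 54 = 47)
(-225 - 1*129)*(I(4) + K) = (-225 - 1*129)*((47 + 4)/(17 + 4) + 47) = (-225 - 129)*(51/21 + 47) = -354*((1/21)*51 + 47) = -354*(17/7 + 47) = -354*346/7 = -122484/7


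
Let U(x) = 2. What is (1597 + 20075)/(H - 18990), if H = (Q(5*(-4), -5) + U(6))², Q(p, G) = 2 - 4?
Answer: -1204/1055 ≈ -1.1412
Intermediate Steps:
Q(p, G) = -2
H = 0 (H = (-2 + 2)² = 0² = 0)
(1597 + 20075)/(H - 18990) = (1597 + 20075)/(0 - 18990) = 21672/(-18990) = 21672*(-1/18990) = -1204/1055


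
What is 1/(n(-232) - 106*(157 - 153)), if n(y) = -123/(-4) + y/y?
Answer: -4/1569 ≈ -0.0025494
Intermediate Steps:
n(y) = 127/4 (n(y) = -123*(-1/4) + 1 = 123/4 + 1 = 127/4)
1/(n(-232) - 106*(157 - 153)) = 1/(127/4 - 106*(157 - 153)) = 1/(127/4 - 106*4) = 1/(127/4 - 424) = 1/(-1569/4) = -4/1569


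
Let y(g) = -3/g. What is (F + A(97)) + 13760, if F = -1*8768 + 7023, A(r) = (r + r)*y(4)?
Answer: 23739/2 ≈ 11870.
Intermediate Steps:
A(r) = -3*r/2 (A(r) = (r + r)*(-3/4) = (2*r)*(-3*1/4) = (2*r)*(-3/4) = -3*r/2)
F = -1745 (F = -8768 + 7023 = -1745)
(F + A(97)) + 13760 = (-1745 - 3/2*97) + 13760 = (-1745 - 291/2) + 13760 = -3781/2 + 13760 = 23739/2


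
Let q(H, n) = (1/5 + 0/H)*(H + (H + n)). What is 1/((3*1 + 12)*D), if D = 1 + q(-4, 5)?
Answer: ⅙ ≈ 0.16667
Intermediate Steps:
q(H, n) = n/5 + 2*H/5 (q(H, n) = (1*(⅕) + 0)*(n + 2*H) = (⅕ + 0)*(n + 2*H) = (n + 2*H)/5 = n/5 + 2*H/5)
D = ⅖ (D = 1 + ((⅕)*5 + (⅖)*(-4)) = 1 + (1 - 8/5) = 1 - ⅗ = ⅖ ≈ 0.40000)
1/((3*1 + 12)*D) = 1/((3*1 + 12)*(⅖)) = 1/((3 + 12)*(⅖)) = 1/(15*(⅖)) = 1/6 = ⅙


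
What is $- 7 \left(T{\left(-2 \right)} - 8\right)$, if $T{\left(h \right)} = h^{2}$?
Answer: $28$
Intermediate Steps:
$- 7 \left(T{\left(-2 \right)} - 8\right) = - 7 \left(\left(-2\right)^{2} - 8\right) = - 7 \left(4 - 8\right) = \left(-7\right) \left(-4\right) = 28$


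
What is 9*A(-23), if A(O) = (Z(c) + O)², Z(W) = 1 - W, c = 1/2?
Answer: 18225/4 ≈ 4556.3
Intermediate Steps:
c = ½ ≈ 0.50000
A(O) = (½ + O)² (A(O) = ((1 - 1*½) + O)² = ((1 - ½) + O)² = (½ + O)²)
9*A(-23) = 9*((1 + 2*(-23))²/4) = 9*((1 - 46)²/4) = 9*((¼)*(-45)²) = 9*((¼)*2025) = 9*(2025/4) = 18225/4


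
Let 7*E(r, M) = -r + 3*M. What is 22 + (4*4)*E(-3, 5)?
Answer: 442/7 ≈ 63.143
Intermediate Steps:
E(r, M) = -r/7 + 3*M/7 (E(r, M) = (-r + 3*M)/7 = -r/7 + 3*M/7)
22 + (4*4)*E(-3, 5) = 22 + (4*4)*(-⅐*(-3) + (3/7)*5) = 22 + 16*(3/7 + 15/7) = 22 + 16*(18/7) = 22 + 288/7 = 442/7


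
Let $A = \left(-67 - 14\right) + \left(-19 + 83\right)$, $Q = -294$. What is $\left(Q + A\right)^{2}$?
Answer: $96721$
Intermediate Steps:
$A = -17$ ($A = -81 + 64 = -17$)
$\left(Q + A\right)^{2} = \left(-294 - 17\right)^{2} = \left(-311\right)^{2} = 96721$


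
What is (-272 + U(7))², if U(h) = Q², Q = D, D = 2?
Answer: 71824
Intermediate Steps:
Q = 2
U(h) = 4 (U(h) = 2² = 4)
(-272 + U(7))² = (-272 + 4)² = (-268)² = 71824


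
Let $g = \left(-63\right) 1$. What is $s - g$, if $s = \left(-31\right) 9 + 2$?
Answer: $-214$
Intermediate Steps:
$s = -277$ ($s = -279 + 2 = -277$)
$g = -63$
$s - g = -277 - -63 = -277 + 63 = -214$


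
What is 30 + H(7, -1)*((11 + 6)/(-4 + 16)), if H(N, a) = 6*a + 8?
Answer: 197/6 ≈ 32.833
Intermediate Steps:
H(N, a) = 8 + 6*a
30 + H(7, -1)*((11 + 6)/(-4 + 16)) = 30 + (8 + 6*(-1))*((11 + 6)/(-4 + 16)) = 30 + (8 - 6)*(17/12) = 30 + 2*(17*(1/12)) = 30 + 2*(17/12) = 30 + 17/6 = 197/6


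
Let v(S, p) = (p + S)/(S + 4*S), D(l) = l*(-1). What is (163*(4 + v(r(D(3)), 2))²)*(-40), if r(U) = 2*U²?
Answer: -9414880/81 ≈ -1.1623e+5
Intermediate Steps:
D(l) = -l
v(S, p) = (S + p)/(5*S) (v(S, p) = (S + p)/((5*S)) = (S + p)*(1/(5*S)) = (S + p)/(5*S))
(163*(4 + v(r(D(3)), 2))²)*(-40) = (163*(4 + (2*(-1*3)² + 2)/(5*((2*(-1*3)²))))²)*(-40) = (163*(4 + (2*(-3)² + 2)/(5*((2*(-3)²))))²)*(-40) = (163*(4 + (2*9 + 2)/(5*((2*9))))²)*(-40) = (163*(4 + (⅕)*(18 + 2)/18)²)*(-40) = (163*(4 + (⅕)*(1/18)*20)²)*(-40) = (163*(4 + 2/9)²)*(-40) = (163*(38/9)²)*(-40) = (163*(1444/81))*(-40) = (235372/81)*(-40) = -9414880/81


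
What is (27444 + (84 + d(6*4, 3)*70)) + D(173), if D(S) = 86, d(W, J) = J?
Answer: 27824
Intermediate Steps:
(27444 + (84 + d(6*4, 3)*70)) + D(173) = (27444 + (84 + 3*70)) + 86 = (27444 + (84 + 210)) + 86 = (27444 + 294) + 86 = 27738 + 86 = 27824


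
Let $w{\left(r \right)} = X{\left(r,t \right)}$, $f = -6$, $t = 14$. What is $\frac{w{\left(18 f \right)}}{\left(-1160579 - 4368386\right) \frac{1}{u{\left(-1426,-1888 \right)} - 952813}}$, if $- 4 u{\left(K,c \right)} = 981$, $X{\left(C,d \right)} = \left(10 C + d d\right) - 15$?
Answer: $- \frac{3427197467}{22115860} \approx -154.97$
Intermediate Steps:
$X{\left(C,d \right)} = -15 + d^{2} + 10 C$ ($X{\left(C,d \right)} = \left(10 C + d^{2}\right) - 15 = \left(d^{2} + 10 C\right) - 15 = -15 + d^{2} + 10 C$)
$u{\left(K,c \right)} = - \frac{981}{4}$ ($u{\left(K,c \right)} = \left(- \frac{1}{4}\right) 981 = - \frac{981}{4}$)
$w{\left(r \right)} = 181 + 10 r$ ($w{\left(r \right)} = -15 + 14^{2} + 10 r = -15 + 196 + 10 r = 181 + 10 r$)
$\frac{w{\left(18 f \right)}}{\left(-1160579 - 4368386\right) \frac{1}{u{\left(-1426,-1888 \right)} - 952813}} = \frac{181 + 10 \cdot 18 \left(-6\right)}{\left(-1160579 - 4368386\right) \frac{1}{- \frac{981}{4} - 952813}} = \frac{181 + 10 \left(-108\right)}{\left(-5528965\right) \frac{1}{- \frac{3812233}{4}}} = \frac{181 - 1080}{\left(-5528965\right) \left(- \frac{4}{3812233}\right)} = - \frac{899}{\frac{22115860}{3812233}} = \left(-899\right) \frac{3812233}{22115860} = - \frac{3427197467}{22115860}$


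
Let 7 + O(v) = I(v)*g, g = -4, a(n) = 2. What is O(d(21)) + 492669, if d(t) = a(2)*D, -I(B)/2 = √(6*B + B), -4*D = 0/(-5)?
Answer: 492662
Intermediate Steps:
D = 0 (D = -0/(-5) = -0*(-1)/5 = -¼*0 = 0)
I(B) = -2*√7*√B (I(B) = -2*√(6*B + B) = -2*√7*√B)
d(t) = 0 (d(t) = 2*0 = 0)
O(v) = -7 + 8*√7*√v (O(v) = -7 - 2*√7*√v*(-4) = -7 + 8*√7*√v)
O(d(21)) + 492669 = (-7 + 8*√7*√0) + 492669 = (-7 + 8*√7*0) + 492669 = (-7 + 0) + 492669 = -7 + 492669 = 492662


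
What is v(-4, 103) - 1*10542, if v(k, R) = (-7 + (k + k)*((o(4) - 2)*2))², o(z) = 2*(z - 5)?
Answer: -7293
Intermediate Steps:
o(z) = -10 + 2*z (o(z) = 2*(-5 + z) = -10 + 2*z)
v(k, R) = (-7 - 16*k)² (v(k, R) = (-7 + (k + k)*(((-10 + 2*4) - 2)*2))² = (-7 + (2*k)*(((-10 + 8) - 2)*2))² = (-7 + (2*k)*((-2 - 2)*2))² = (-7 + (2*k)*(-4*2))² = (-7 + (2*k)*(-8))² = (-7 - 16*k)²)
v(-4, 103) - 1*10542 = (7 + 16*(-4))² - 1*10542 = (7 - 64)² - 10542 = (-57)² - 10542 = 3249 - 10542 = -7293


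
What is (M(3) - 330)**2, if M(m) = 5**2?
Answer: 93025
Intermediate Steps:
M(m) = 25
(M(3) - 330)**2 = (25 - 330)**2 = (-305)**2 = 93025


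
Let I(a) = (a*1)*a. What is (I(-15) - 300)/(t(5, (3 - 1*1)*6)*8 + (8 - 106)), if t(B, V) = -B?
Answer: 25/46 ≈ 0.54348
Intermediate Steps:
I(a) = a**2 (I(a) = a*a = a**2)
(I(-15) - 300)/(t(5, (3 - 1*1)*6)*8 + (8 - 106)) = ((-15)**2 - 300)/(-1*5*8 + (8 - 106)) = (225 - 300)/(-5*8 - 98) = -75/(-40 - 98) = -75/(-138) = -75*(-1/138) = 25/46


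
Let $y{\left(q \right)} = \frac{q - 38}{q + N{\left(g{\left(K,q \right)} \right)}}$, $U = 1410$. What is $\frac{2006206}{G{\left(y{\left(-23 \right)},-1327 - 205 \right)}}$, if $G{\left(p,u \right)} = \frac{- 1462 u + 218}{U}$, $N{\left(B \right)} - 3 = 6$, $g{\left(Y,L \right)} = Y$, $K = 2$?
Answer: $\frac{1414375230}{1120001} \approx 1262.8$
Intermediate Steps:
$N{\left(B \right)} = 9$ ($N{\left(B \right)} = 3 + 6 = 9$)
$y{\left(q \right)} = \frac{-38 + q}{9 + q}$ ($y{\left(q \right)} = \frac{q - 38}{q + 9} = \frac{-38 + q}{9 + q}$)
$G{\left(p,u \right)} = \frac{109}{705} - \frac{731 u}{705}$ ($G{\left(p,u \right)} = \frac{- 1462 u + 218}{1410} = \left(218 - 1462 u\right) \frac{1}{1410} = \frac{109}{705} - \frac{731 u}{705}$)
$\frac{2006206}{G{\left(y{\left(-23 \right)},-1327 - 205 \right)}} = \frac{2006206}{\frac{109}{705} - \frac{731 \left(-1327 - 205\right)}{705}} = \frac{2006206}{\frac{109}{705} - - \frac{1119892}{705}} = \frac{2006206}{\frac{109}{705} + \frac{1119892}{705}} = \frac{2006206}{\frac{1120001}{705}} = 2006206 \cdot \frac{705}{1120001} = \frac{1414375230}{1120001}$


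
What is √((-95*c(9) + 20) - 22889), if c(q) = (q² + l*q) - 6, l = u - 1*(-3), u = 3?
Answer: 2*I*√8781 ≈ 187.41*I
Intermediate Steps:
l = 6 (l = 3 - 1*(-3) = 3 + 3 = 6)
c(q) = -6 + q² + 6*q (c(q) = (q² + 6*q) - 6 = -6 + q² + 6*q)
√((-95*c(9) + 20) - 22889) = √((-95*(-6 + 9² + 6*9) + 20) - 22889) = √((-95*(-6 + 81 + 54) + 20) - 22889) = √((-95*129 + 20) - 22889) = √((-12255 + 20) - 22889) = √(-12235 - 22889) = √(-35124) = 2*I*√8781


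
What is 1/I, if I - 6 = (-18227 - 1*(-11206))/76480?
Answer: 76480/451859 ≈ 0.16926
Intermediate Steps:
I = 451859/76480 (I = 6 + (-18227 - 1*(-11206))/76480 = 6 + (-18227 + 11206)*(1/76480) = 6 - 7021*1/76480 = 6 - 7021/76480 = 451859/76480 ≈ 5.9082)
1/I = 1/(451859/76480) = 76480/451859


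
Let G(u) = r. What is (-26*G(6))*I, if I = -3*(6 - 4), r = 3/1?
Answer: 468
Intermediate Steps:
r = 3 (r = 3*1 = 3)
G(u) = 3
I = -6 (I = -3*2 = -6)
(-26*G(6))*I = -26*3*(-6) = -78*(-6) = 468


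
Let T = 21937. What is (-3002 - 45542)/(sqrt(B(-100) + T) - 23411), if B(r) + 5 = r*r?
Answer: 1136463584/548042989 + 291264*sqrt(887)/548042989 ≈ 2.0895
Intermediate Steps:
B(r) = -5 + r**2 (B(r) = -5 + r*r = -5 + r**2)
(-3002 - 45542)/(sqrt(B(-100) + T) - 23411) = (-3002 - 45542)/(sqrt((-5 + (-100)**2) + 21937) - 23411) = -48544/(sqrt((-5 + 10000) + 21937) - 23411) = -48544/(sqrt(9995 + 21937) - 23411) = -48544/(sqrt(31932) - 23411) = -48544/(6*sqrt(887) - 23411) = -48544/(-23411 + 6*sqrt(887))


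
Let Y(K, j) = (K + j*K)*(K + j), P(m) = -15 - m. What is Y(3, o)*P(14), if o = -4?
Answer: -261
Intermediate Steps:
Y(K, j) = (K + j)*(K + K*j) (Y(K, j) = (K + K*j)*(K + j) = (K + j)*(K + K*j))
Y(3, o)*P(14) = (3*(3 - 4 + (-4)² + 3*(-4)))*(-15 - 1*14) = (3*(3 - 4 + 16 - 12))*(-15 - 14) = (3*3)*(-29) = 9*(-29) = -261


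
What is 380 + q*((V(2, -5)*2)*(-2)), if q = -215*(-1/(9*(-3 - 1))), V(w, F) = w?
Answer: 3850/9 ≈ 427.78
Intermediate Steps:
q = -215/36 (q = -215/((-9*(-4))) = -215/36 ≈ -5.9722)
380 + q*((V(2, -5)*2)*(-2)) = 380 - 215*2*2*(-2)/36 = 380 - 215*(-2)/9 = 380 - 215/36*(-8) = 380 + 430/9 = 3850/9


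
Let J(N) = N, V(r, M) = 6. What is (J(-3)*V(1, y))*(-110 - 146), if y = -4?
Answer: 4608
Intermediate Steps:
(J(-3)*V(1, y))*(-110 - 146) = (-3*6)*(-110 - 146) = -18*(-256) = 4608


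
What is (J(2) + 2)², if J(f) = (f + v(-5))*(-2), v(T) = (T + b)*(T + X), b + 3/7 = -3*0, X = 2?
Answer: 58564/49 ≈ 1195.2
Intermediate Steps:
b = -3/7 (b = -3/7 - 3*0 = -3/7 + 0 = -3/7 ≈ -0.42857)
v(T) = (2 + T)*(-3/7 + T) (v(T) = (T - 3/7)*(T + 2) = (-3/7 + T)*(2 + T) = (2 + T)*(-3/7 + T))
J(f) = -228/7 - 2*f (J(f) = (f + (-6/7 + (-5)² + (11/7)*(-5)))*(-2) = (f + (-6/7 + 25 - 55/7))*(-2) = (f + 114/7)*(-2) = (114/7 + f)*(-2) = -228/7 - 2*f)
(J(2) + 2)² = ((-228/7 - 2*2) + 2)² = ((-228/7 - 4) + 2)² = (-256/7 + 2)² = (-242/7)² = 58564/49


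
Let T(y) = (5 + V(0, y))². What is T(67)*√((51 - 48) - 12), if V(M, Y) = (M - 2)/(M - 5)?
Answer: 2187*I/25 ≈ 87.48*I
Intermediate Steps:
V(M, Y) = (-2 + M)/(-5 + M)
T(y) = 729/25 (T(y) = (5 + (-2 + 0)/(-5 + 0))² = (5 - 2/(-5))² = (5 - ⅕*(-2))² = (5 + ⅖)² = (27/5)² = 729/25)
T(67)*√((51 - 48) - 12) = 729*√((51 - 48) - 12)/25 = 729*√(3 - 12)/25 = 729*√(-9)/25 = 729*(3*I)/25 = 2187*I/25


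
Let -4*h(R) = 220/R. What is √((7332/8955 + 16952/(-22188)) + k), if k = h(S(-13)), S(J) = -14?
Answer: √12862528178010/1796970 ≈ 1.9958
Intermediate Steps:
h(R) = -55/R
k = 55/14 (k = -55/(-14) = -55*(-1/14) = 55/14 ≈ 3.9286)
√((7332/8955 + 16952/(-22188)) + k) = √((7332/8955 + 16952/(-22188)) + 55/14) = √((7332*(1/8955) + 16952*(-1/22188)) + 55/14) = √((2444/2985 - 4238/5547) + 55/14) = √(302146/5519265 + 55/14) = √(307789619/77269710) = √12862528178010/1796970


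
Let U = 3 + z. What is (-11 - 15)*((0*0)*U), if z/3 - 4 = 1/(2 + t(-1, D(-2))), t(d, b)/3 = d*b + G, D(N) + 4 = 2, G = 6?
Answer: 0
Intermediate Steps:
D(N) = -2 (D(N) = -4 + 2 = -2)
t(d, b) = 18 + 3*b*d (t(d, b) = 3*(d*b + 6) = 3*(b*d + 6) = 3*(6 + b*d) = 18 + 3*b*d)
z = 315/26 (z = 12 + 3/(2 + (18 + 3*(-2)*(-1))) = 12 + 3/(2 + (18 + 6)) = 12 + 3/(2 + 24) = 12 + 3/26 = 315/26 ≈ 12.115)
U = 393/26 (U = 3 + 315/26 = 393/26 ≈ 15.115)
(-11 - 15)*((0*0)*U) = (-11 - 15)*((0*0)*(393/26)) = -0*393/26 = -26*0 = 0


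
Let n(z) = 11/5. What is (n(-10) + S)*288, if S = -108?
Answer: -152352/5 ≈ -30470.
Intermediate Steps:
n(z) = 11/5 (n(z) = 11*(⅕) = 11/5)
(n(-10) + S)*288 = (11/5 - 108)*288 = -529/5*288 = -152352/5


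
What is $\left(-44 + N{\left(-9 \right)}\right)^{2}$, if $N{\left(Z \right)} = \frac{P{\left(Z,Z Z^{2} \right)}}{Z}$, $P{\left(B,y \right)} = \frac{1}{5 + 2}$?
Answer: $\frac{7689529}{3969} \approx 1937.4$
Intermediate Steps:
$P{\left(B,y \right)} = \frac{1}{7}$
$N{\left(Z \right)} = \frac{1}{7 Z}$
$\left(-44 + N{\left(-9 \right)}\right)^{2} = \left(-44 + \frac{1}{7 \left(-9\right)}\right)^{2} = \left(-44 + \frac{1}{7} \left(- \frac{1}{9}\right)\right)^{2} = \left(-44 - \frac{1}{63}\right)^{2} = \left(- \frac{2773}{63}\right)^{2} = \frac{7689529}{3969}$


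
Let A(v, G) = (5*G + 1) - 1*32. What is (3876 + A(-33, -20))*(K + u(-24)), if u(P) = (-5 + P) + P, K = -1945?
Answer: -7482510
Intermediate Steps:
u(P) = -5 + 2*P
A(v, G) = -31 + 5*G (A(v, G) = (1 + 5*G) - 32 = -31 + 5*G)
(3876 + A(-33, -20))*(K + u(-24)) = (3876 + (-31 + 5*(-20)))*(-1945 + (-5 + 2*(-24))) = (3876 + (-31 - 100))*(-1945 + (-5 - 48)) = (3876 - 131)*(-1945 - 53) = 3745*(-1998) = -7482510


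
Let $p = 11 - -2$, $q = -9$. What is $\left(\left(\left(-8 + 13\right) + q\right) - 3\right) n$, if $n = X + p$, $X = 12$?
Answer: $-175$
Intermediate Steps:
$p = 13$ ($p = 11 + 2 = 13$)
$n = 25$ ($n = 12 + 13 = 25$)
$\left(\left(\left(-8 + 13\right) + q\right) - 3\right) n = \left(\left(\left(-8 + 13\right) - 9\right) - 3\right) 25 = \left(\left(5 - 9\right) - 3\right) 25 = \left(-4 - 3\right) 25 = \left(-7\right) 25 = -175$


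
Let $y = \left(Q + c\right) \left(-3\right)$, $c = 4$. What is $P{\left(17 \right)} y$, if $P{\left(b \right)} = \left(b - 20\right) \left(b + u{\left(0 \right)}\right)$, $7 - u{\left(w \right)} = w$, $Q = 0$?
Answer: $864$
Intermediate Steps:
$u{\left(w \right)} = 7 - w$
$P{\left(b \right)} = \left(-20 + b\right) \left(7 + b\right)$ ($P{\left(b \right)} = \left(b - 20\right) \left(b + \left(7 - 0\right)\right) = \left(-20 + b\right) \left(b + \left(7 + 0\right)\right) = \left(-20 + b\right) \left(b + 7\right) = \left(-20 + b\right) \left(7 + b\right)$)
$y = -12$ ($y = \left(0 + 4\right) \left(-3\right) = 4 \left(-3\right) = -12$)
$P{\left(17 \right)} y = \left(-140 + 17^{2} - 221\right) \left(-12\right) = \left(-140 + 289 - 221\right) \left(-12\right) = \left(-72\right) \left(-12\right) = 864$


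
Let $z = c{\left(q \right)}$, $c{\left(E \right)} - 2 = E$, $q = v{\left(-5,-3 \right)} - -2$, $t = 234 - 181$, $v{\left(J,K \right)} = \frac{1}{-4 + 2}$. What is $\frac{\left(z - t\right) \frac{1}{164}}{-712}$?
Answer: $\frac{99}{233536} \approx 0.00042392$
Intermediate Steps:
$v{\left(J,K \right)} = - \frac{1}{2}$ ($v{\left(J,K \right)} = \frac{1}{-2} = - \frac{1}{2}$)
$t = 53$ ($t = 234 - 181 = 53$)
$q = \frac{3}{2}$ ($q = - \frac{1}{2} - -2 = - \frac{1}{2} + 2 = \frac{3}{2} \approx 1.5$)
$c{\left(E \right)} = 2 + E$
$z = \frac{7}{2}$ ($z = 2 + \frac{3}{2} = \frac{7}{2} \approx 3.5$)
$\frac{\left(z - t\right) \frac{1}{164}}{-712} = \frac{\left(\frac{7}{2} - 53\right) \frac{1}{164}}{-712} = \left(\frac{7}{2} - 53\right) \frac{1}{164} \left(- \frac{1}{712}\right) = \left(- \frac{99}{2}\right) \frac{1}{164} \left(- \frac{1}{712}\right) = \left(- \frac{99}{328}\right) \left(- \frac{1}{712}\right) = \frac{99}{233536}$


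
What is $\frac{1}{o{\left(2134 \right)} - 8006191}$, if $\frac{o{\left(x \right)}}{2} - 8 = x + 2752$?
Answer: $- \frac{1}{7996403} \approx -1.2506 \cdot 10^{-7}$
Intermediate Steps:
$o{\left(x \right)} = 5520 + 2 x$ ($o{\left(x \right)} = 16 + 2 \left(x + 2752\right) = 16 + 2 \left(2752 + x\right) = 16 + \left(5504 + 2 x\right) = 5520 + 2 x$)
$\frac{1}{o{\left(2134 \right)} - 8006191} = \frac{1}{\left(5520 + 2 \cdot 2134\right) - 8006191} = \frac{1}{\left(5520 + 4268\right) - 8006191} = \frac{1}{9788 - 8006191} = \frac{1}{-7996403} = - \frac{1}{7996403}$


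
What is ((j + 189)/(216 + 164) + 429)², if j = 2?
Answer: 26637830521/144400 ≈ 1.8447e+5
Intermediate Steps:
((j + 189)/(216 + 164) + 429)² = ((2 + 189)/(216 + 164) + 429)² = (191/380 + 429)² = (163211/380)² = 26637830521/144400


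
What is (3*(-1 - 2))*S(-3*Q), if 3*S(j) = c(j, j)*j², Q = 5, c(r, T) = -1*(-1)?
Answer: -675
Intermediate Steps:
c(r, T) = 1
S(j) = j²/3 (S(j) = (1*j²)/3 = j²/3)
(3*(-1 - 2))*S(-3*Q) = (3*(-1 - 2))*((-3*5)²/3) = (3*(-3))*((⅓)*(-15)²) = -3*225 = -9*75 = -675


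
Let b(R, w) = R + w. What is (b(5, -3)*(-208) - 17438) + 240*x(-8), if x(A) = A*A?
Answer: -2494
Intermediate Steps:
x(A) = A²
(b(5, -3)*(-208) - 17438) + 240*x(-8) = ((5 - 3)*(-208) - 17438) + 240*(-8)² = (2*(-208) - 17438) + 240*64 = (-416 - 17438) + 15360 = -17854 + 15360 = -2494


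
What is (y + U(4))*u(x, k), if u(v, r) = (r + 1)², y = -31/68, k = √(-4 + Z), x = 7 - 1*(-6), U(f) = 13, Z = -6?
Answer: -7677/68 + 853*I*√10/34 ≈ -112.9 + 79.336*I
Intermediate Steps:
x = 13 (x = 7 + 6 = 13)
k = I*√10 (k = √(-4 - 6) = √(-10) = I*√10 ≈ 3.1623*I)
y = -31/68 (y = -31*1/68 = -31/68 ≈ -0.45588)
u(v, r) = (1 + r)²
(y + U(4))*u(x, k) = (-31/68 + 13)*(1 + I*√10)² = 853*(1 + I*√10)²/68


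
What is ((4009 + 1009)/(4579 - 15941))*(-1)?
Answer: 193/437 ≈ 0.44165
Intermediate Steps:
((4009 + 1009)/(4579 - 15941))*(-1) = (5018/(-11362))*(-1) = (5018*(-1/11362))*(-1) = -193/437*(-1) = 193/437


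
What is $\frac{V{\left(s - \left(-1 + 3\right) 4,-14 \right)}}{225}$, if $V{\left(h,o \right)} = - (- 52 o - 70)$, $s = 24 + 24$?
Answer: $- \frac{658}{225} \approx -2.9244$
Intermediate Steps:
$s = 48$
$V{\left(h,o \right)} = 70 + 52 o$ ($V{\left(h,o \right)} = - (-70 - 52 o) = 70 + 52 o$)
$\frac{V{\left(s - \left(-1 + 3\right) 4,-14 \right)}}{225} = \frac{70 + 52 \left(-14\right)}{225} = \left(70 - 728\right) \frac{1}{225} = \left(-658\right) \frac{1}{225} = - \frac{658}{225}$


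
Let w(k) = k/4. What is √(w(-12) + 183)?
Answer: 6*√5 ≈ 13.416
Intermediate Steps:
w(k) = k/4 (w(k) = k*(¼) = k/4)
√(w(-12) + 183) = √((¼)*(-12) + 183) = √(-3 + 183) = √180 = 6*√5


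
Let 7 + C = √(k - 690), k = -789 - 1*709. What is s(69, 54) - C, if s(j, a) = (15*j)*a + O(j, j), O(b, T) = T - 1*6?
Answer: 55960 - 2*I*√547 ≈ 55960.0 - 46.776*I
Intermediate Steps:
O(b, T) = -6 + T (O(b, T) = T - 6 = -6 + T)
k = -1498 (k = -789 - 709 = -1498)
C = -7 + 2*I*√547 (C = -7 + √(-1498 - 690) = -7 + √(-2188) = -7 + 2*I*√547 ≈ -7.0 + 46.776*I)
s(j, a) = -6 + j + 15*a*j (s(j, a) = (15*j)*a + (-6 + j) = 15*a*j + (-6 + j) = -6 + j + 15*a*j)
s(69, 54) - C = (-6 + 69 + 15*54*69) - (-7 + 2*I*√547) = (-6 + 69 + 55890) + (7 - 2*I*√547) = 55953 + (7 - 2*I*√547) = 55960 - 2*I*√547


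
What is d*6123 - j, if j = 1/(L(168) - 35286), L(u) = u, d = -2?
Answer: -430055027/35118 ≈ -12246.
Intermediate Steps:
j = -1/35118 (j = 1/(168 - 35286) = 1/(-35118) = -1/35118 ≈ -2.8475e-5)
d*6123 - j = -2*6123 - 1*(-1/35118) = -12246 + 1/35118 = -430055027/35118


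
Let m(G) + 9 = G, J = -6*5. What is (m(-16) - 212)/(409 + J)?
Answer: -237/379 ≈ -0.62533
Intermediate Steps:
J = -30
m(G) = -9 + G
(m(-16) - 212)/(409 + J) = ((-9 - 16) - 212)/(409 - 30) = (-25 - 212)/379 = -237*1/379 = -237/379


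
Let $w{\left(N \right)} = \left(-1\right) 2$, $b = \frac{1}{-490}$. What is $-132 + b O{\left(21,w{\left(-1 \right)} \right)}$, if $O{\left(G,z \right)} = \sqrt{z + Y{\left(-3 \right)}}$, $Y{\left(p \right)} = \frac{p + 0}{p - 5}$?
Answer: $-132 - \frac{i \sqrt{26}}{1960} \approx -132.0 - 0.0026015 i$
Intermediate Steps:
$b = - \frac{1}{490} \approx -0.0020408$
$w{\left(N \right)} = -2$
$Y{\left(p \right)} = \frac{p}{-5 + p}$
$O{\left(G,z \right)} = \sqrt{\frac{3}{8} + z}$ ($O{\left(G,z \right)} = \sqrt{z - \frac{3}{-5 - 3}} = \sqrt{z - \frac{3}{-8}} = \sqrt{z - - \frac{3}{8}} = \sqrt{z + \frac{3}{8}} = \sqrt{\frac{3}{8} + z}$)
$-132 + b O{\left(21,w{\left(-1 \right)} \right)} = -132 - \frac{\frac{1}{4} \sqrt{6 + 16 \left(-2\right)}}{490} = -132 - \frac{\frac{1}{4} \sqrt{6 - 32}}{490} = -132 - \frac{\frac{1}{4} \sqrt{-26}}{490} = -132 - \frac{\frac{1}{4} i \sqrt{26}}{490} = -132 - \frac{i \sqrt{26}}{1960}$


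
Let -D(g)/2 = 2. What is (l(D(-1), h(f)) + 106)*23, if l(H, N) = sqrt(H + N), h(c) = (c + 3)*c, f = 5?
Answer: 2576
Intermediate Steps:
D(g) = -4 (D(g) = -2*2 = -4)
h(c) = c*(3 + c) (h(c) = (3 + c)*c = c*(3 + c))
(l(D(-1), h(f)) + 106)*23 = (sqrt(-4 + 5*(3 + 5)) + 106)*23 = (sqrt(-4 + 5*8) + 106)*23 = (sqrt(-4 + 40) + 106)*23 = (sqrt(36) + 106)*23 = (6 + 106)*23 = 112*23 = 2576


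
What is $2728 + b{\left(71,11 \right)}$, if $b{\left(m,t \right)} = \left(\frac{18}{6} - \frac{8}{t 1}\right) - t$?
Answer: $\frac{29912}{11} \approx 2719.3$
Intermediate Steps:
$b{\left(m,t \right)} = 3 - t - \frac{8}{t}$ ($b{\left(m,t \right)} = \left(18 \cdot \frac{1}{6} - \frac{8}{t}\right) - t = \left(3 - \frac{8}{t}\right) - t = 3 - t - \frac{8}{t}$)
$2728 + b{\left(71,11 \right)} = 2728 - \left(8 + \frac{8}{11}\right) = 2728 - \frac{96}{11} = \frac{29912}{11}$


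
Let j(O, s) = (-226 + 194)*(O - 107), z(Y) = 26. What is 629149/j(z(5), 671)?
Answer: 629149/2592 ≈ 242.73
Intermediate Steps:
j(O, s) = 3424 - 32*O (j(O, s) = -32*(-107 + O) = 3424 - 32*O)
629149/j(z(5), 671) = 629149/(3424 - 32*26) = 629149/(3424 - 832) = 629149/2592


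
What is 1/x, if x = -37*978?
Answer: -1/36186 ≈ -2.7635e-5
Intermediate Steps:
x = -36186
1/x = 1/(-36186) = -1/36186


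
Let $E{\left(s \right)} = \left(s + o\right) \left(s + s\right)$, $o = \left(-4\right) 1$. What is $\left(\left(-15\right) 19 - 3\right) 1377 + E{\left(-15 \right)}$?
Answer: $-396006$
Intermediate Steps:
$o = -4$
$E{\left(s \right)} = 2 s \left(-4 + s\right)$ ($E{\left(s \right)} = \left(s - 4\right) \left(s + s\right) = \left(-4 + s\right) 2 s = 2 s \left(-4 + s\right)$)
$\left(\left(-15\right) 19 - 3\right) 1377 + E{\left(-15 \right)} = \left(\left(-15\right) 19 - 3\right) 1377 + 2 \left(-15\right) \left(-4 - 15\right) = \left(-285 - 3\right) 1377 + 2 \left(-15\right) \left(-19\right) = \left(-288\right) 1377 + 570 = -396576 + 570 = -396006$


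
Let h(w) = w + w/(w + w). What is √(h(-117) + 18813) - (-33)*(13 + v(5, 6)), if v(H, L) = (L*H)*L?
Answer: 6369 + √74786/2 ≈ 6505.7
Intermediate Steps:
v(H, L) = H*L² (v(H, L) = (H*L)*L = H*L²)
h(w) = ½ + w (h(w) = w + w/((2*w)) = w + (1/(2*w))*w = w + ½ = ½ + w)
√(h(-117) + 18813) - (-33)*(13 + v(5, 6)) = √((½ - 117) + 18813) - (-33)*(13 + 5*6²) = √(-233/2 + 18813) - (-33)*(13 + 5*36) = √(37393/2) - (-33)*(13 + 180) = √74786/2 - (-33)*193 = √74786/2 - 1*(-6369) = √74786/2 + 6369 = 6369 + √74786/2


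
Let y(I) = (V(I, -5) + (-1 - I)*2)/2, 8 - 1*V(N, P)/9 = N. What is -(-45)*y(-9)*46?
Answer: 174915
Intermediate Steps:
V(N, P) = 72 - 9*N
y(I) = 35 - 11*I/2 (y(I) = ((72 - 9*I) + (-1 - I)*2)/2 = ((72 - 9*I) + (-2 - 2*I))*(½) = (70 - 11*I)*(½) = 35 - 11*I/2)
-(-45)*y(-9)*46 = -(-45)*(35 - 11/2*(-9))*46 = -(-45)*(35 + 99/2)*46 = -(-45)*169/2*46 = -45*(-169/2)*46 = (7605/2)*46 = 174915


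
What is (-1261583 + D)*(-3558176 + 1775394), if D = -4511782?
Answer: 10292651201430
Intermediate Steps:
(-1261583 + D)*(-3558176 + 1775394) = (-1261583 - 4511782)*(-3558176 + 1775394) = -5773365*(-1782782) = 10292651201430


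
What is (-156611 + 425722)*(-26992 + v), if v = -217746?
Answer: -65861687918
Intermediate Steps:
(-156611 + 425722)*(-26992 + v) = (-156611 + 425722)*(-26992 - 217746) = 269111*(-244738) = -65861687918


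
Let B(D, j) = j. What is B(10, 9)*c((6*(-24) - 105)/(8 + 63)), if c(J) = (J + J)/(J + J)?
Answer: 9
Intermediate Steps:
c(J) = 1 (c(J) = (2*J)/((2*J)) = (2*J)*(1/(2*J)) = 1)
B(10, 9)*c((6*(-24) - 105)/(8 + 63)) = 9*1 = 9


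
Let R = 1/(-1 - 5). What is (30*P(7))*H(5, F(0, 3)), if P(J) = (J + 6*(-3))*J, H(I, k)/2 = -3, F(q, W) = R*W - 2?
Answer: 13860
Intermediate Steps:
R = -⅙ (R = 1/(-6) = -⅙ ≈ -0.16667)
F(q, W) = -2 - W/6 (F(q, W) = -W/6 - 2 = -2 - W/6)
H(I, k) = -6 (H(I, k) = 2*(-3) = -6)
P(J) = J*(-18 + J) (P(J) = (J - 18)*J = (-18 + J)*J = J*(-18 + J))
(30*P(7))*H(5, F(0, 3)) = (30*(7*(-18 + 7)))*(-6) = (30*(7*(-11)))*(-6) = (30*(-77))*(-6) = -2310*(-6) = 13860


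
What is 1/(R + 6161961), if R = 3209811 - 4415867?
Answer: 1/4955905 ≈ 2.0178e-7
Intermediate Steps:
R = -1206056
1/(R + 6161961) = 1/(-1206056 + 6161961) = 1/4955905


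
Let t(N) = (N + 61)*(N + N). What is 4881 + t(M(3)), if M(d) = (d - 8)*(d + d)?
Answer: 3021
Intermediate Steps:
M(d) = 2*d*(-8 + d) (M(d) = (-8 + d)*(2*d) = 2*d*(-8 + d))
t(N) = 2*N*(61 + N) (t(N) = (61 + N)*(2*N) = 2*N*(61 + N))
4881 + t(M(3)) = 4881 + 2*(2*3*(-8 + 3))*(61 + 2*3*(-8 + 3)) = 4881 + 2*(2*3*(-5))*(61 + 2*3*(-5)) = 4881 + 2*(-30)*(61 - 30) = 4881 + 2*(-30)*31 = 4881 - 1860 = 3021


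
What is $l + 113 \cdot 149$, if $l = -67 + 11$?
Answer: $16781$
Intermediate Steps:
$l = -56$
$l + 113 \cdot 149 = -56 + 113 \cdot 149 = -56 + 16837 = 16781$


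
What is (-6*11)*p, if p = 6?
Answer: -396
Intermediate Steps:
(-6*11)*p = -6*11*6 = -66*6 = -396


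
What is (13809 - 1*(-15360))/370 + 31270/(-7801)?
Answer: 215977469/2886370 ≈ 74.827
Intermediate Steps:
(13809 - 1*(-15360))/370 + 31270/(-7801) = (13809 + 15360)*(1/370) + 31270*(-1/7801) = 29169*(1/370) - 31270/7801 = 29169/370 - 31270/7801 = 215977469/2886370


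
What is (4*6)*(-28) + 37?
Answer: -635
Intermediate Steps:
(4*6)*(-28) + 37 = 24*(-28) + 37 = -672 + 37 = -635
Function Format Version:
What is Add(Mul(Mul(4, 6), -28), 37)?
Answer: -635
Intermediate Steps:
Add(Mul(Mul(4, 6), -28), 37) = Add(Mul(24, -28), 37) = Add(-672, 37) = -635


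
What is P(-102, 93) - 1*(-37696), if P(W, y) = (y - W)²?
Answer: 75721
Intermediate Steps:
P(-102, 93) - 1*(-37696) = (-102 - 1*93)² - 1*(-37696) = (-102 - 93)² + 37696 = (-195)² + 37696 = 38025 + 37696 = 75721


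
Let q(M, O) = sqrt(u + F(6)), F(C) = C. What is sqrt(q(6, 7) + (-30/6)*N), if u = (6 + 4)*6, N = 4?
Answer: sqrt(-20 + sqrt(66)) ≈ 3.4462*I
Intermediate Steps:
u = 60 (u = 10*6 = 60)
q(M, O) = sqrt(66) (q(M, O) = sqrt(60 + 6) = sqrt(66))
sqrt(q(6, 7) + (-30/6)*N) = sqrt(sqrt(66) - 30/6*4) = sqrt(sqrt(66) - 30*1/6*4) = sqrt(sqrt(66) - 5*4) = sqrt(sqrt(66) - 20) = sqrt(-20 + sqrt(66))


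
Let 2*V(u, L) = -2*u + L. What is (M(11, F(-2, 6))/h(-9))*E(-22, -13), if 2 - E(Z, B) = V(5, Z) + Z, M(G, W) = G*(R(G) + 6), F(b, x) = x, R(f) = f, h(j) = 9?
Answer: 7480/9 ≈ 831.11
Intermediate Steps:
V(u, L) = L/2 - u (V(u, L) = (-2*u + L)/2 = (L - 2*u)/2 = L/2 - u)
M(G, W) = G*(6 + G) (M(G, W) = G*(G + 6) = G*(6 + G))
E(Z, B) = 7 - 3*Z/2 (E(Z, B) = 2 - ((Z/2 - 1*5) + Z) = 2 - ((Z/2 - 5) + Z) = 2 - ((-5 + Z/2) + Z) = 2 - (-5 + 3*Z/2) = 2 + (5 - 3*Z/2) = 7 - 3*Z/2)
(M(11, F(-2, 6))/h(-9))*E(-22, -13) = ((11*(6 + 11))/9)*(7 - 3/2*(-22)) = ((11*17)*(⅑))*(7 + 33) = (187*(⅑))*40 = (187/9)*40 = 7480/9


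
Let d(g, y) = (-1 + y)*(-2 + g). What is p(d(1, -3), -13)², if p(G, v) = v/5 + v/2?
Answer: 8281/100 ≈ 82.810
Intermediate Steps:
p(G, v) = 7*v/10 (p(G, v) = v*(⅕) + v*(½) = v/5 + v/2 = 7*v/10)
p(d(1, -3), -13)² = ((7/10)*(-13))² = (-91/10)² = 8281/100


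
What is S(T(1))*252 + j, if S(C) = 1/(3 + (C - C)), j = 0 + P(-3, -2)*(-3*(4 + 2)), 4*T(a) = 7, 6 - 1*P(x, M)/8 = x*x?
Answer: 516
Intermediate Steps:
P(x, M) = 48 - 8*x² (P(x, M) = 48 - 8*x*x = 48 - 8*x²)
T(a) = 7/4 (T(a) = (¼)*7 = 7/4)
j = 432 (j = 0 + (48 - 8*(-3)²)*(-3*(4 + 2)) = 0 + (48 - 8*9)*(-3*6) = 0 + (48 - 72)*(-18) = 0 - 24*(-18) = 0 + 432 = 432)
S(C) = ⅓ (S(C) = 1/(3 + 0) = 1/3 = ⅓)
S(T(1))*252 + j = (⅓)*252 + 432 = 84 + 432 = 516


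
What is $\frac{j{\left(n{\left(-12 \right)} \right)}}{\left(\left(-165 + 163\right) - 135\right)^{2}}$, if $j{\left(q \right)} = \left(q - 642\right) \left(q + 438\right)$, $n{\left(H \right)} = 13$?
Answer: $- \frac{283679}{18769} \approx -15.114$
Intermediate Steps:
$j{\left(q \right)} = \left(-642 + q\right) \left(438 + q\right)$
$\frac{j{\left(n{\left(-12 \right)} \right)}}{\left(\left(-165 + 163\right) - 135\right)^{2}} = \frac{-281196 + 13^{2} - 2652}{\left(\left(-165 + 163\right) - 135\right)^{2}} = \frac{-281196 + 169 - 2652}{\left(-2 - 135\right)^{2}} = - \frac{283679}{\left(-137\right)^{2}} = - \frac{283679}{18769}$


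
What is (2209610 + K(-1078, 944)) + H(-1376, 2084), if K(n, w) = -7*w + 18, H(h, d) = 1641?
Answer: 2204661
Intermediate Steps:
K(n, w) = 18 - 7*w
(2209610 + K(-1078, 944)) + H(-1376, 2084) = (2209610 + (18 - 7*944)) + 1641 = (2209610 + (18 - 6608)) + 1641 = (2209610 - 6590) + 1641 = 2203020 + 1641 = 2204661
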